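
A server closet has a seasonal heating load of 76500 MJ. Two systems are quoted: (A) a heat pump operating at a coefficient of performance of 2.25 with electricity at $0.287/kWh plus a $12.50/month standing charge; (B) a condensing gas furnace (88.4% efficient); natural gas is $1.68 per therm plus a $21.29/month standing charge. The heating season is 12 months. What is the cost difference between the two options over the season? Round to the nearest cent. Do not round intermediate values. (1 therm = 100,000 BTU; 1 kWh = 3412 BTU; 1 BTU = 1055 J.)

$1227.28

Heat load = 76500 MJ = 76,500,000,000 J / 1055 = 72,511,848 BTU
Gas: input = 72,511,848 / 0.884 = 82,026,978 BTU = 820.3 therm → 820.3 × $1.68 = $1,378.05; + 12 × $21.29 standing = $1,633.53
Heat pump: 72,511,848 BTU / 3412 = 21,250 kWh heat; / 2.25 = 9,445 kWh in → × $0.287 = $2,710.81; + 12 × $12.50 standing = $2,860.81
Difference = |$1,633.53 − $2,860.81| = $1,227.28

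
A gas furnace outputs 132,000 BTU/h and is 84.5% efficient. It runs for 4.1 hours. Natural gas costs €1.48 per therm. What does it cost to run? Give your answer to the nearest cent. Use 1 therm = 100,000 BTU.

Heat delivered = 132,000 BTU/h × 4.1 h = 541,200 BTU
Gas input = 541,200 / 0.845 = 640,473 BTU
= 640,473 / 100,000 = 6.405 therm
Cost = 6.405 × €1.48/therm = €9.48

€9.48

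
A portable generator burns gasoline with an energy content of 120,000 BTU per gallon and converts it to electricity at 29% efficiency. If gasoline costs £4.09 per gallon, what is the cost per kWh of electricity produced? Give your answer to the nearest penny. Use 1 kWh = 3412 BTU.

Electrical output per gallon = 120,000 BTU × 0.29 / 3412 BTU/kWh = 10.2 kWh
Cost per kWh = £4.09 / 10.2 kWh = £0.401

£0.40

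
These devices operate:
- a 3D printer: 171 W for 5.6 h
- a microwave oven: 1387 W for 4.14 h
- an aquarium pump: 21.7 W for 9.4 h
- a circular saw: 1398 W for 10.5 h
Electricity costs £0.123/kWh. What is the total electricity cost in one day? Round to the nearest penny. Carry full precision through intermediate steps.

3D printer: 171 W × 5.6 h = 958 Wh = 0.9576 kWh
microwave oven: 1387 W × 4.14 h = 5,742 Wh = 5.742 kWh
aquarium pump: 21.7 W × 9.4 h = 204 Wh = 0.204 kWh
circular saw: 1398 W × 10.5 h = 14,679 Wh = 14.68 kWh
Total energy = 0.9576 + 5.742 + 0.204 + 14.68 = 21.58 kWh
Cost = 21.58 kWh × £0.123 = £2.65

£2.65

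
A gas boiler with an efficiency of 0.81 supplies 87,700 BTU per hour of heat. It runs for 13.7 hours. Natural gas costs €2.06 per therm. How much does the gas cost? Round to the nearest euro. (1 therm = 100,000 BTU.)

Heat delivered = 87,700 BTU/h × 13.7 h = 1,201,490 BTU
Gas input = 1,201,490 / 0.81 = 1,483,321 BTU
= 1,483,321 / 100,000 = 14.83 therm
Cost = 14.83 × €2.06/therm = €30.56 ≈ €31

€31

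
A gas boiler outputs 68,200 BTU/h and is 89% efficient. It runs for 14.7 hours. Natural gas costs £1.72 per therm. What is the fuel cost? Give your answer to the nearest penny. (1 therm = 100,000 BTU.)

£19.37

Heat delivered = 68,200 BTU/h × 14.7 h = 1,002,540 BTU
Gas input = 1,002,540 / 0.890 = 1,126,449 BTU
= 1,126,449 / 100,000 = 11.26 therm
Cost = 11.26 × £1.72/therm = £19.37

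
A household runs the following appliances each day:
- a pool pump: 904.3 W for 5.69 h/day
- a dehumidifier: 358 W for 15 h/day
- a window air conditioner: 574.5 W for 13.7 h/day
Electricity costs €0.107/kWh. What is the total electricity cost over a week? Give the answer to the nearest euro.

€14

pool pump: 904.3 W × 5.69 h × 7 d = 36,018 Wh = 36.02 kWh
dehumidifier: 358 W × 15 h × 7 d = 37,590 Wh = 37.59 kWh
window air conditioner: 574.5 W × 13.7 h × 7 d = 55,095 Wh = 55.09 kWh
Total energy = 36.02 + 37.59 + 55.09 = 128.7 kWh
Cost = 128.7 kWh × €0.107 = €13.77 ≈ €14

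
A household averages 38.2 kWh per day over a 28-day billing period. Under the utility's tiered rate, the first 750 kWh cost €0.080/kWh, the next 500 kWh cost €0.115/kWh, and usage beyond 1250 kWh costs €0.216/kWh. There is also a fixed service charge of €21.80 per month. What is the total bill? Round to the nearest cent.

Usage = 38.2 kWh/day × 28 days = 1069.6 kWh
First 750 kWh × €0.080 = €60.00
Next 319.6 kWh × €0.115 = €36.75
Remaining tier: 0 kWh (not reached)
Energy charge = €96.75; + service €21.80 = €118.55

€118.55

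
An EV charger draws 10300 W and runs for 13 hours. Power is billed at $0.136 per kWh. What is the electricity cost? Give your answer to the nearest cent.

Energy = 10300 W × 13 h = 133,900 Wh = 133.9 kWh
Cost = 133.9 kWh × $0.136/kWh = $18.21

$18.21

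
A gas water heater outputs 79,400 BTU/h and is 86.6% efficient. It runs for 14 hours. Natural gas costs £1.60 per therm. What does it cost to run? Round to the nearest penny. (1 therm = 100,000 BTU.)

£20.54

Heat delivered = 79,400 BTU/h × 14 h = 1,111,600 BTU
Gas input = 1,111,600 / 0.866 = 1,283,603 BTU
= 1,283,603 / 100,000 = 12.84 therm
Cost = 12.84 × £1.60/therm = £20.54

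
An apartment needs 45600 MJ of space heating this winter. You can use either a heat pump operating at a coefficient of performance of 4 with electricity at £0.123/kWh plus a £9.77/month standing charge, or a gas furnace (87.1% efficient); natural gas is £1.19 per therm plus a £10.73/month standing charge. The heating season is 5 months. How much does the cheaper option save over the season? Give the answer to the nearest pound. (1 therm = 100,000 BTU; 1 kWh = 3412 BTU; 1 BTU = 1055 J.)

£206

Heat load = 45600 MJ = 45,600,000,000 J / 1055 = 43,222,749 BTU
Gas: input = 43,222,749 / 0.871 = 49,624,281 BTU = 496.2 therm → 496.2 × £1.19 = £590.53; + 5 × £10.73 standing = £644.18
Heat pump: 43,222,749 BTU / 3412 = 12,670 kWh heat; / 4 = 3,167 kWh in → × £0.123 = £389.54; + 5 × £9.77 standing = £438.39
Difference = |£644.18 − £438.39| = £205.79 ≈ £206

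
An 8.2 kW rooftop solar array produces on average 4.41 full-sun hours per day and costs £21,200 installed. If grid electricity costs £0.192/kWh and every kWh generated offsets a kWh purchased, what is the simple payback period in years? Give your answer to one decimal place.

Daily generation = 8.2 kW × 4.41 h = 36.16 kWh
Annual generation = 36.16 × 365 = 13199 kWh
Annual savings = 13199 × £0.192 = £2,534.23
Payback = £21,200 / £2,534.23 = 8.37 years

8.4 years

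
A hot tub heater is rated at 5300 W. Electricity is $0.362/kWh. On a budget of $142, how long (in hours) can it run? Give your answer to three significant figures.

Energy budget = $142 / $0.362 per kWh = 392.3 kWh = 392,265 Wh
Runtime = 392,265 Wh / 5300 W = 74.01 h

74 h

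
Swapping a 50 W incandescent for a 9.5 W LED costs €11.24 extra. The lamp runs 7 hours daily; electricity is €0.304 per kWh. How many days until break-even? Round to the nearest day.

Power saved = 50 − 9.5 = 40.5 W
Daily energy saved = 40.5 W × 7 h = 283.5 Wh = 0.2835 kWh
Daily savings = 0.2835 × €0.304 = €0.0862
Payback = €11.24 / €0.0862 per day = 130.4 days

130 days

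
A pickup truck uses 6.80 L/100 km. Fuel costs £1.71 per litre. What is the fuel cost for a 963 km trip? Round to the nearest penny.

Fuel = 6.80 L/100 km × 963 km / 100 = 65.48 L
Cost = 65.48 L × £1.71/L = £111.98

£111.98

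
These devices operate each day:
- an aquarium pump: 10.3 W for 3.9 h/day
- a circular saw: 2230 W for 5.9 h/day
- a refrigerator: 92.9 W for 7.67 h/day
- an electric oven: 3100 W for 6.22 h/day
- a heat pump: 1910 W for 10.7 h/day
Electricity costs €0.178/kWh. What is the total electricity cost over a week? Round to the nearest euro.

aquarium pump: 10.3 W × 3.9 h × 7 d = 281 Wh = 0.2812 kWh
circular saw: 2230 W × 5.9 h × 7 d = 92,099 Wh = 92.1 kWh
refrigerator: 92.9 W × 7.67 h × 7 d = 4,988 Wh = 4.988 kWh
electric oven: 3100 W × 6.22 h × 7 d = 134,974 Wh = 135 kWh
heat pump: 1910 W × 10.7 h × 7 d = 143,059 Wh = 143.1 kWh
Total energy = 0.2812 + 92.1 + 4.988 + 135 + 143.1 = 375.4 kWh
Cost = 375.4 kWh × €0.178 = €66.82 ≈ €67

€67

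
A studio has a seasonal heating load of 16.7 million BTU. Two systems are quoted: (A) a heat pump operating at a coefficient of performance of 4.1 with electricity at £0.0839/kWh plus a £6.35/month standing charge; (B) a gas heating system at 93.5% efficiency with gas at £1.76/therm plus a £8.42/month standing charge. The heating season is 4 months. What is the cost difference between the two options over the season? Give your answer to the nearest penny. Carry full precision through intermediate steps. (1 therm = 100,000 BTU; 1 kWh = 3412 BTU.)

£222.47

Heat load = 16.7 × 10⁶ BTU = 16,700,000 BTU
Gas: input = 16,700,000 / 0.935 = 17,860,963 BTU = 178.6 therm → 178.6 × £1.76 = £314.35; + 4 × £8.42 standing = £348.03
Heat pump: 16,700,000 BTU / 3412 = 4,894 kWh heat; / 4.1 = 1,194 kWh in → × £0.0839 = £100.16; + 4 × £6.35 standing = £125.56
Difference = |£348.03 − £125.56| = £222.47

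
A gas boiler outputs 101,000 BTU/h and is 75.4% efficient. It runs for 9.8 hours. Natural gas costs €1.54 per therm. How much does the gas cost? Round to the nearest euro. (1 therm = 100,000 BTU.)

Heat delivered = 101,000 BTU/h × 9.8 h = 989,800 BTU
Gas input = 989,800 / 0.754 = 1,312,732 BTU
= 1,312,732 / 100,000 = 13.13 therm
Cost = 13.13 × €1.54/therm = €20.22 ≈ €20

€20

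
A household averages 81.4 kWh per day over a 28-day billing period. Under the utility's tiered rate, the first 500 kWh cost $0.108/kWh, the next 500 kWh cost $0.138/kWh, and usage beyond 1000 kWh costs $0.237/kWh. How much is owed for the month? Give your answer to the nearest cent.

Usage = 81.4 kWh/day × 28 days = 2279.2 kWh
First 500 kWh × $0.108 = $54.00
Next 500 kWh × $0.138 = $69.00
Remaining 1279.2 kWh × $0.237 = $303.17
Total = $426.17

$426.17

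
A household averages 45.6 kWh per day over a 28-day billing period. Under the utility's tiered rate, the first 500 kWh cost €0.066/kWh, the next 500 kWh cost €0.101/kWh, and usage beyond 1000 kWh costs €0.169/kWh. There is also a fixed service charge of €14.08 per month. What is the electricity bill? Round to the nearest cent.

Usage = 45.6 kWh/day × 28 days = 1276.8 kWh
First 500 kWh × €0.066 = €33.00
Next 500 kWh × €0.101 = €50.50
Remaining 276.8 kWh × €0.169 = €46.78
Energy charge = €130.28; + service €14.08 = €144.36

€144.36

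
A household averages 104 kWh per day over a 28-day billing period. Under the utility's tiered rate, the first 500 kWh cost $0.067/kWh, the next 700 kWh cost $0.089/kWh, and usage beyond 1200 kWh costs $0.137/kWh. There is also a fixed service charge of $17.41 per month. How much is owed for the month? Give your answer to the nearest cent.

$347.75

Usage = 104 kWh/day × 28 days = 2912 kWh
First 500 kWh × $0.067 = $33.50
Next 700 kWh × $0.089 = $62.30
Remaining 1712 kWh × $0.137 = $234.54
Energy charge = $330.34; + service $17.41 = $347.75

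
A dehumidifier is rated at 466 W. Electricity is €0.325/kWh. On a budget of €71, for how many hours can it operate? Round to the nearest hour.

469 h

Energy budget = €71 / €0.325 per kWh = 218.5 kWh = 218,462 Wh
Runtime = 218,462 Wh / 466 W = 468.8 h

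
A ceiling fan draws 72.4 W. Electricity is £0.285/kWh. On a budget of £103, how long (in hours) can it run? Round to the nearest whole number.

Energy budget = £103 / £0.285 per kWh = 361.4 kWh = 361,404 Wh
Runtime = 361,404 Wh / 72.4 W = 4,992 h

4992 h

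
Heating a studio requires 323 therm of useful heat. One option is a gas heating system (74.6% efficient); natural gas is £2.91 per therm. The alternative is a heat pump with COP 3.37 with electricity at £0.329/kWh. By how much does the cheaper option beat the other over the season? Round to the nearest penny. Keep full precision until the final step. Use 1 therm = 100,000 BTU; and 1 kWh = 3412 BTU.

Heat load = 323 therm × 100,000 = 32,300,000 BTU
Gas: input = 32,300,000 / 0.746 = 43,297,587 BTU = 433 therm → 433 × £2.91 = £1,259.96
Heat pump: 32,300,000 BTU / 3412 = 9,467 kWh heat; / 3.37 = 2,809 kWh in → × £0.329 = £924.19
Difference = |£1,259.96 − £924.19| = £335.77

£335.77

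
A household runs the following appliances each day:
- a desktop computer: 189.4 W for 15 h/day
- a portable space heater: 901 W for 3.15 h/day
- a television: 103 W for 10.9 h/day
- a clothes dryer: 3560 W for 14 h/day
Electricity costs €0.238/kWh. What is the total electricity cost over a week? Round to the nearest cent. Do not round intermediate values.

desktop computer: 189.4 W × 15 h × 7 d = 19,887 Wh = 19.89 kWh
portable space heater: 901 W × 3.15 h × 7 d = 19,867 Wh = 19.87 kWh
television: 103 W × 10.9 h × 7 d = 7,859 Wh = 7.859 kWh
clothes dryer: 3560 W × 14 h × 7 d = 348,880 Wh = 348.9 kWh
Total energy = 19.89 + 19.87 + 7.859 + 348.9 = 396.5 kWh
Cost = 396.5 kWh × €0.238 = €94.37

€94.37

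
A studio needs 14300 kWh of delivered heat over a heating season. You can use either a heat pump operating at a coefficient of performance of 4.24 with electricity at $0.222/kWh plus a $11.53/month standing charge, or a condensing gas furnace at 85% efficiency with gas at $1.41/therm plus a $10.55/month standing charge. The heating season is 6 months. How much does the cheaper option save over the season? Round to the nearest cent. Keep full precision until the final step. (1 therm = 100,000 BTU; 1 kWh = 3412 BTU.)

$54.76

Heat load = 14300 kWh × 3412 = 48,791,600 BTU
Gas: input = 48,791,600 / 0.85 = 57,401,882 BTU = 574 therm → 574 × $1.41 = $809.37; + 6 × $10.55 standing = $872.67
Heat pump: 48,791,600 BTU / 3412 = 14,300 kWh heat; / 4.24 = 3,373 kWh in → × $0.222 = $748.73; + 6 × $11.53 standing = $817.91
Difference = |$872.67 − $817.91| = $54.76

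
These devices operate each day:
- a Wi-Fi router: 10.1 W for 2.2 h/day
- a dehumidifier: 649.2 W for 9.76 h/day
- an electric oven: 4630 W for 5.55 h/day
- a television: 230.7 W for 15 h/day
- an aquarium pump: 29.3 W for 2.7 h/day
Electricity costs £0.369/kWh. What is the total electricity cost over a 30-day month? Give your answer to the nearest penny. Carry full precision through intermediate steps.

Wi-Fi router: 10.1 W × 2.2 h × 30 d = 667 Wh = 0.6666 kWh
dehumidifier: 649.2 W × 9.76 h × 30 d = 190,086 Wh = 190.1 kWh
electric oven: 4630 W × 5.55 h × 30 d = 770,895 Wh = 770.9 kWh
television: 230.7 W × 15 h × 30 d = 103,815 Wh = 103.8 kWh
aquarium pump: 29.3 W × 2.7 h × 30 d = 2,373 Wh = 2.373 kWh
Total energy = 0.6666 + 190.1 + 770.9 + 103.8 + 2.373 = 1,068 kWh
Cost = 1,068 kWh × £0.369 = £394.03

£394.03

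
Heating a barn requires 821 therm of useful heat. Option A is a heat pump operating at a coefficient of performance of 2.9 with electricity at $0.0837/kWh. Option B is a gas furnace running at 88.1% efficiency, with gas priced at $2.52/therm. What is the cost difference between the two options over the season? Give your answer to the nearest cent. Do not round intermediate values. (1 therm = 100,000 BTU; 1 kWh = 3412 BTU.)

Heat load = 821 therm × 100,000 = 82,100,000 BTU
Gas: input = 82,100,000 / 0.881 = 93,189,557 BTU = 931.9 therm → 931.9 × $2.52 = $2,348.38
Heat pump: 82,100,000 BTU / 3412 = 24,060 kWh heat; / 2.9 = 8,297 kWh in → × $0.0837 = $694.48
Difference = |$2,348.38 − $694.48| = $1,653.89

$1653.89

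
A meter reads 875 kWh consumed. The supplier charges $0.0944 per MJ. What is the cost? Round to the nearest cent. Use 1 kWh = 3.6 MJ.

$297.36

875 kWh × (3.6 MJ/kWh) = 3,150 MJ
Cost = 3,150 MJ × $0.0944/MJ = $297.36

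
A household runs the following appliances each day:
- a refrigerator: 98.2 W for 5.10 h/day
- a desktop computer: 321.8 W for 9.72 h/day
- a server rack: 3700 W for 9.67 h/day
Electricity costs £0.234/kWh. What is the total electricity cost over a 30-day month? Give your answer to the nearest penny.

refrigerator: 98.2 W × 5.10 h × 30 d = 15,025 Wh = 15.02 kWh
desktop computer: 321.8 W × 9.72 h × 30 d = 93,837 Wh = 93.84 kWh
server rack: 3700 W × 9.67 h × 30 d = 1,073,370 Wh = 1,073 kWh
Total energy = 15.02 + 93.84 + 1,073 = 1,182 kWh
Cost = 1,182 kWh × £0.234 = £276.64

£276.64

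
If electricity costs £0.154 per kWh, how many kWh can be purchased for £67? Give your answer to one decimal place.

£67 / £0.154 per kWh = 435.1 kWh

435.1 kWh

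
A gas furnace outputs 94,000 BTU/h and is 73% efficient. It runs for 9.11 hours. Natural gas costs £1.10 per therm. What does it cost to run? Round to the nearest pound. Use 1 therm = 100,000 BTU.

Heat delivered = 94,000 BTU/h × 9.11 h = 856,340 BTU
Gas input = 856,340 / 0.73 = 1,173,068 BTU
= 1,173,068 / 100,000 = 11.73 therm
Cost = 11.73 × £1.10/therm = £12.90 ≈ £13

£13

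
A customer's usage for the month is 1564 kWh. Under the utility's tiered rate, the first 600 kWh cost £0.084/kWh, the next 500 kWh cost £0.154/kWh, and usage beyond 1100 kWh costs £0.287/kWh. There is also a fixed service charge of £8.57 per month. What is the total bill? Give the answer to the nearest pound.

£269

First 600 kWh × £0.084 = £50.40
Next 500 kWh × £0.154 = £77.00
Remaining 464 kWh × £0.287 = £133.17
Energy charge = £260.57; + service £8.57 = £269.14 ≈ £269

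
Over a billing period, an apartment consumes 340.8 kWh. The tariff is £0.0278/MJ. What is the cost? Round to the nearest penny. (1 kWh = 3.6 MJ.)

340.8 kWh × (3.6 MJ/kWh) = 1,227 MJ
Cost = 1,227 MJ × £0.0278/MJ = £34.11

£34.11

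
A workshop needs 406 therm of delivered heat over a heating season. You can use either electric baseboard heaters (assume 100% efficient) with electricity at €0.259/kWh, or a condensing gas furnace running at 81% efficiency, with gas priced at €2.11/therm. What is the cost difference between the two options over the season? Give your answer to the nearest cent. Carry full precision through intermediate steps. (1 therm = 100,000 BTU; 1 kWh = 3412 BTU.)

Heat load = 406 therm × 100,000 = 40,600,000 BTU
Gas: input = 40,600,000 / 0.810 = 50,123,457 BTU = 501.2 therm → 501.2 × €2.11 = €1,057.60
Electric: 40,600,000 BTU / 3412 = 11,900 kWh → × €0.259 = €3,081.89
Difference = |€1,057.60 − €3,081.89| = €2,024.28

€2024.28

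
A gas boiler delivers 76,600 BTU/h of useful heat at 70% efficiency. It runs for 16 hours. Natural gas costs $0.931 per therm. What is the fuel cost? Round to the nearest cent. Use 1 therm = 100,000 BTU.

Heat delivered = 76,600 BTU/h × 16 h = 1,225,600 BTU
Gas input = 1,225,600 / 0.700 = 1,750,857 BTU
= 1,750,857 / 100,000 = 17.51 therm
Cost = 17.51 × $0.931/therm = $16.30

$16.30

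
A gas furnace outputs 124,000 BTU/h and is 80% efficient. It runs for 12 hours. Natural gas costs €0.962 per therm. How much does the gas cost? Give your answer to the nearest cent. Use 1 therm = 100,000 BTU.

€17.89

Heat delivered = 124,000 BTU/h × 12 h = 1,488,000 BTU
Gas input = 1,488,000 / 0.80 = 1,860,000 BTU
= 1,860,000 / 100,000 = 18.6 therm
Cost = 18.6 × €0.962/therm = €17.89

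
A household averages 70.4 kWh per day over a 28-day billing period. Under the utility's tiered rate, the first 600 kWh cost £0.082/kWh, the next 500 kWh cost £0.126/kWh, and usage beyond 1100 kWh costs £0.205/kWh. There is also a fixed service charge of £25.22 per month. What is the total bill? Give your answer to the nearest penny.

Usage = 70.4 kWh/day × 28 days = 1971.2 kWh
First 600 kWh × £0.082 = £49.20
Next 500 kWh × £0.126 = £63.00
Remaining 871.2 kWh × £0.205 = £178.60
Energy charge = £290.80; + service £25.22 = £316.02

£316.02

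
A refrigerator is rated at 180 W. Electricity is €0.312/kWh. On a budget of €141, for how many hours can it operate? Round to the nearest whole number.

2511 h

Energy budget = €141 / €0.312 per kWh = 451.9 kWh = 451,923 Wh
Runtime = 451,923 Wh / 180 W = 2,511 h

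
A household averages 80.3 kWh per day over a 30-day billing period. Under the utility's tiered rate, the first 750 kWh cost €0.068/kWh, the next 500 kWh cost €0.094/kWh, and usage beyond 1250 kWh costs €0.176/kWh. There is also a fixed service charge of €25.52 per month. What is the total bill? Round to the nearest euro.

Usage = 80.3 kWh/day × 30 days = 2409 kWh
First 750 kWh × €0.068 = €51.00
Next 500 kWh × €0.094 = €47.00
Remaining 1159 kWh × €0.176 = €203.98
Energy charge = €301.98; + service €25.52 = €327.50 ≈ €328

€328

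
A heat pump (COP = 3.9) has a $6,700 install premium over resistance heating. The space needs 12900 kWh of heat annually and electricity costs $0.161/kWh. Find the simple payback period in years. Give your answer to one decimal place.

4.3 years

Resistance: 12900 kWh × $0.161 = $2,076.90/yr
Heat pump: 12900 / 3.9 = 3308 kWh in → × $0.161 = $532.54/yr
Annual savings = $1,544.36
Payback = $6,700 / $1,544.36 = 4.34 years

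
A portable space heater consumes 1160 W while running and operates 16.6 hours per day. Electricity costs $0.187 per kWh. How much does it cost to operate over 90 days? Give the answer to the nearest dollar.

$324

Energy = 1160 W × 16.6 h/day × 90 days = 1,733,040 Wh = 1,733 kWh
Cost = 1,733 kWh × $0.187/kWh = $324.08 ≈ $324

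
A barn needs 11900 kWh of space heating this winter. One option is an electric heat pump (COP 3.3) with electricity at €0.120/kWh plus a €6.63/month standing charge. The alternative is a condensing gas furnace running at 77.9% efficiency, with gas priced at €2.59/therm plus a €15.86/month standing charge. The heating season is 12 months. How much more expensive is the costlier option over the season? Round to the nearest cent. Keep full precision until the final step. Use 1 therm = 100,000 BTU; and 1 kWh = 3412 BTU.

€1027.98

Heat load = 11900 kWh × 3412 = 40,602,800 BTU
Gas: input = 40,602,800 / 0.779 = 52,121,694 BTU = 521.2 therm → 521.2 × €2.59 = €1,349.95; + 12 × €15.86 standing = €1,540.27
Heat pump: 40,602,800 BTU / 3412 = 11,900 kWh heat; / 3.3 = 3,606 kWh in → × €0.120 = €432.73; + 12 × €6.63 standing = €512.29
Difference = |€1,540.27 − €512.29| = €1,027.98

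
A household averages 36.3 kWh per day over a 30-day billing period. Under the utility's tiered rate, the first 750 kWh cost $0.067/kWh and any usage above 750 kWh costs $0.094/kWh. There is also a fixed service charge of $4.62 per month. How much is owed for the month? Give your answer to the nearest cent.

$86.74

Usage = 36.3 kWh/day × 30 days = 1089 kWh
First 750 kWh × $0.067 = $50.25
Remaining 339 kWh × $0.094 = $31.87
Energy charge = $82.12; + service $4.62 = $86.74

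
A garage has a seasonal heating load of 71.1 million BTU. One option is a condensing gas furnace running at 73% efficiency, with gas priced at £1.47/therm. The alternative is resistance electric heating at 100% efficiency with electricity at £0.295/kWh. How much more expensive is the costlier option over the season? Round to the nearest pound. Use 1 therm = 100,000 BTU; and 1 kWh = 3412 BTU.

£4716

Heat load = 71.1 × 10⁶ BTU = 71,100,000 BTU
Gas: input = 71,100,000 / 0.73 = 97,397,260 BTU = 974 therm → 974 × £1.47 = £1,431.74
Electric: 71,100,000 BTU / 3412 = 20,840 kWh → × £0.295 = £6,147.27
Difference = |£1,431.74 − £6,147.27| = £4,715.53 ≈ £4716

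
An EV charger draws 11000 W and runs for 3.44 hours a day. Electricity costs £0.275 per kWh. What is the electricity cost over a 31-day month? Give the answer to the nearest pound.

£323

Energy = 11000 W × 3.44 h/day × 31 days = 1,173,040 Wh = 1,173 kWh
Cost = 1,173 kWh × £0.275/kWh = £322.59 ≈ £323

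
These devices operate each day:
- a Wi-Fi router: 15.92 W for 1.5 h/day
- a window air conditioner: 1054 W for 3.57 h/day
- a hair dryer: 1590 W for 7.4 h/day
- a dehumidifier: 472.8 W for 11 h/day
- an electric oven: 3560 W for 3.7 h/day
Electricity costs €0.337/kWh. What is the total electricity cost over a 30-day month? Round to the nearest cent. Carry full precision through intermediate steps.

Wi-Fi router: 15.92 W × 1.5 h × 30 d = 716 Wh = 0.7164 kWh
window air conditioner: 1054 W × 3.57 h × 30 d = 112,883 Wh = 112.9 kWh
hair dryer: 1590 W × 7.4 h × 30 d = 352,980 Wh = 353 kWh
dehumidifier: 472.8 W × 11 h × 30 d = 156,024 Wh = 156 kWh
electric oven: 3560 W × 3.7 h × 30 d = 395,160 Wh = 395.2 kWh
Total energy = 0.7164 + 112.9 + 353 + 156 + 395.2 = 1,018 kWh
Cost = 1,018 kWh × €0.337 = €342.99

€342.99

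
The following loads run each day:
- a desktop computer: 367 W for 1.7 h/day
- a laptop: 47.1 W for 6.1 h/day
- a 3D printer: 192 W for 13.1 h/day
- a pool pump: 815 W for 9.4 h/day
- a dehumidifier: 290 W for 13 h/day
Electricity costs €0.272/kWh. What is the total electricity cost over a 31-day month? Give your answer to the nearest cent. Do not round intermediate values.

desktop computer: 367 W × 1.7 h × 31 d = 19,341 Wh = 19.34 kWh
laptop: 47.1 W × 6.1 h × 31 d = 8,907 Wh = 8.907 kWh
3D printer: 192 W × 13.1 h × 31 d = 77,971 Wh = 77.97 kWh
pool pump: 815 W × 9.4 h × 31 d = 237,491 Wh = 237.5 kWh
dehumidifier: 290 W × 13 h × 31 d = 116,870 Wh = 116.9 kWh
Total energy = 19.34 + 8.907 + 77.97 + 237.5 + 116.9 = 460.6 kWh
Cost = 460.6 kWh × €0.272 = €125.28

€125.28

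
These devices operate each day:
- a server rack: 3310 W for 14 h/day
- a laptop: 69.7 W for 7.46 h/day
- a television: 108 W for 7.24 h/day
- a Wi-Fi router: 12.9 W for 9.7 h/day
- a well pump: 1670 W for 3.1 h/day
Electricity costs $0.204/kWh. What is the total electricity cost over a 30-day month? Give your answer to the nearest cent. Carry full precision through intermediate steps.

$324.02

server rack: 3310 W × 14 h × 30 d = 1,390,200 Wh = 1,390 kWh
laptop: 69.7 W × 7.46 h × 30 d = 15,599 Wh = 15.6 kWh
television: 108 W × 7.24 h × 30 d = 23,458 Wh = 23.46 kWh
Wi-Fi router: 12.9 W × 9.7 h × 30 d = 3,754 Wh = 3.754 kWh
well pump: 1670 W × 3.1 h × 30 d = 155,310 Wh = 155.3 kWh
Total energy = 1,390 + 15.6 + 23.46 + 3.754 + 155.3 = 1,588 kWh
Cost = 1,588 kWh × $0.204 = $324.02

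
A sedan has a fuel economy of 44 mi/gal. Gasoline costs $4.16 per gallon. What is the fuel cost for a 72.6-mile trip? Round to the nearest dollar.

Fuel = 72.6 mi / 44 mpg = 1.65 gal
Cost = 1.65 gal × $4.16/gal = $6.86 ≈ $7

$7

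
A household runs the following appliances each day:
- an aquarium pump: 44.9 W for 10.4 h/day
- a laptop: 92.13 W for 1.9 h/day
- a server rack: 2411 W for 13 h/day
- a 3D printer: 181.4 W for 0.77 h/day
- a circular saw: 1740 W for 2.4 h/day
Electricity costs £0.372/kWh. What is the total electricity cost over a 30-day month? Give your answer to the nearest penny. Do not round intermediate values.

aquarium pump: 44.9 W × 10.4 h × 30 d = 14,009 Wh = 14.01 kWh
laptop: 92.13 W × 1.9 h × 30 d = 5,251 Wh = 5.251 kWh
server rack: 2411 W × 13 h × 30 d = 940,290 Wh = 940.3 kWh
3D printer: 181.4 W × 0.77 h × 30 d = 4,190 Wh = 4.19 kWh
circular saw: 1740 W × 2.4 h × 30 d = 125,280 Wh = 125.3 kWh
Total energy = 14.01 + 5.251 + 940.3 + 4.19 + 125.3 = 1,089 kWh
Cost = 1,089 kWh × £0.372 = £405.12

£405.12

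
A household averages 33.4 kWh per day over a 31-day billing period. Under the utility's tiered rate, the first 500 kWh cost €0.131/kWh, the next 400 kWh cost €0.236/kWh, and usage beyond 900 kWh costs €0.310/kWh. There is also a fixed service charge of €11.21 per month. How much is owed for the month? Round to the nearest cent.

Usage = 33.4 kWh/day × 31 days = 1035.4 kWh
First 500 kWh × €0.131 = €65.50
Next 400 kWh × €0.236 = €94.40
Remaining 135.4 kWh × €0.310 = €41.97
Energy charge = €201.87; + service €11.21 = €213.08

€213.08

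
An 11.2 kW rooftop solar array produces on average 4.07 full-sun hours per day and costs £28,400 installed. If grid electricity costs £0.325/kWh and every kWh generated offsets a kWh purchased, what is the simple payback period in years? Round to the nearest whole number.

Daily generation = 11.2 kW × 4.07 h = 45.58 kWh
Annual generation = 45.58 × 365 = 16638 kWh
Annual savings = 16638 × £0.325 = £5,407.40
Payback = £28,400 / £5,407.40 = 5.25 years

5 years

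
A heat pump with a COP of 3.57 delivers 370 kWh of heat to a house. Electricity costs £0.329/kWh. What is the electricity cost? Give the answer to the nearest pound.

Electrical input = 370 kWh / 3.57 = 103.6 kWh
Cost = 103.6 × £0.329/kWh = £34.10 ≈ £34

£34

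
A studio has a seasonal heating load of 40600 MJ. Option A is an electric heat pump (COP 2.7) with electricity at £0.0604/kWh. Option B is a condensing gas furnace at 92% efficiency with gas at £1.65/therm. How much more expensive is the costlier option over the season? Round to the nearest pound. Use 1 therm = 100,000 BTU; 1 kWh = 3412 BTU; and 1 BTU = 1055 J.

£438

Heat load = 40600 MJ = 40,600,000,000 J / 1055 = 38,483,412 BTU
Gas: input = 38,483,412 / 0.92 = 41,829,796 BTU = 418.3 therm → 418.3 × £1.65 = £690.19
Heat pump: 38,483,412 BTU / 3412 = 11,280 kWh heat; / 2.7 = 4,177 kWh in → × £0.0604 = £252.31
Difference = |£690.19 − £252.31| = £437.88 ≈ £438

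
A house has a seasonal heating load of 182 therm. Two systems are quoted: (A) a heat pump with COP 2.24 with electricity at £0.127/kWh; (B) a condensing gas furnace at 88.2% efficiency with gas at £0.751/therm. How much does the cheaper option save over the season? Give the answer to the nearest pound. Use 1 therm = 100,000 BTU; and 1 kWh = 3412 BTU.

Heat load = 182 therm × 100,000 = 18,200,000 BTU
Gas: input = 18,200,000 / 0.882 = 20,634,921 BTU = 206.3 therm → 206.3 × £0.751 = £154.97
Heat pump: 18,200,000 BTU / 3412 = 5,334 kWh heat; / 2.24 = 2,381 kWh in → × £0.127 = £302.43
Difference = |£154.97 − £302.43| = £147.46 ≈ £147

£147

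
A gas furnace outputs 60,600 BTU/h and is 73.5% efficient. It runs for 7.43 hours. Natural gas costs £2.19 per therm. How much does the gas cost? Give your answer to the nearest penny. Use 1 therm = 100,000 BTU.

£13.42

Heat delivered = 60,600 BTU/h × 7.43 h = 450,258 BTU
Gas input = 450,258 / 0.735 = 612,596 BTU
= 612,596 / 100,000 = 6.126 therm
Cost = 6.126 × £2.19/therm = £13.42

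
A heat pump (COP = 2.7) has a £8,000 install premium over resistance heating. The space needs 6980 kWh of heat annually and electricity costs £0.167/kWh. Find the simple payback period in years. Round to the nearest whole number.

Resistance: 6980 kWh × £0.167 = £1,165.66/yr
Heat pump: 6980 / 2.7 = 2585 kWh in → × £0.167 = £431.73/yr
Annual savings = £733.93
Payback = £8,000 / £733.93 = 10.9 years

11 years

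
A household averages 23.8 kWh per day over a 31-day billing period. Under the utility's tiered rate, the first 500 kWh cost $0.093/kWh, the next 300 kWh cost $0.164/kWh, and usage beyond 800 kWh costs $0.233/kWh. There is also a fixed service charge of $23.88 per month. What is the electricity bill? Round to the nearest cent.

Usage = 23.8 kWh/day × 31 days = 737.8 kWh
First 500 kWh × $0.093 = $46.50
Next 237.8 kWh × $0.164 = $39.00
Remaining tier: 0 kWh (not reached)
Energy charge = $85.50; + service $23.88 = $109.38

$109.38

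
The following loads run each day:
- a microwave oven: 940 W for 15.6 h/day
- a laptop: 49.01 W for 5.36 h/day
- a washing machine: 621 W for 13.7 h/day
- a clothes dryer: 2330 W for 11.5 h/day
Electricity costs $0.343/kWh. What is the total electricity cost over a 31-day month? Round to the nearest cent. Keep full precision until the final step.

$534.09

microwave oven: 940 W × 15.6 h × 31 d = 454,584 Wh = 454.6 kWh
laptop: 49.01 W × 5.36 h × 31 d = 8,144 Wh = 8.144 kWh
washing machine: 621 W × 13.7 h × 31 d = 263,739 Wh = 263.7 kWh
clothes dryer: 2330 W × 11.5 h × 31 d = 830,645 Wh = 830.6 kWh
Total energy = 454.6 + 8.144 + 263.7 + 830.6 = 1,557 kWh
Cost = 1,557 kWh × $0.343 = $534.09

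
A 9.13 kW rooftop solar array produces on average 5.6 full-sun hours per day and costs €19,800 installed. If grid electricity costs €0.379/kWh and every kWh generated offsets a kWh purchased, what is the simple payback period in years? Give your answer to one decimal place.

2.8 years

Daily generation = 9.13 kW × 5.6 h = 51.13 kWh
Annual generation = 51.13 × 365 = 18662 kWh
Annual savings = 18662 × €0.379 = €7,072.79
Payback = €19,800 / €7,072.79 = 2.8 years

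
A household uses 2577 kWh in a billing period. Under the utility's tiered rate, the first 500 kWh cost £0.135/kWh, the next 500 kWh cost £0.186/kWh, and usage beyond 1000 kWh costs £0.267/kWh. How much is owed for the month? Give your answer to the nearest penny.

£581.56

First 500 kWh × £0.135 = £67.50
Next 500 kWh × £0.186 = £93.00
Remaining 1577 kWh × £0.267 = £421.06
Total = £581.56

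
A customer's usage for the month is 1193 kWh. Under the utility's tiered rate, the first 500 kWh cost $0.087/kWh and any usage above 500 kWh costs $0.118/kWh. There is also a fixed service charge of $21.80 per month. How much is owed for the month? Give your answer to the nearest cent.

$147.07

First 500 kWh × $0.087 = $43.50
Remaining 693 kWh × $0.118 = $81.77
Energy charge = $125.27; + service $21.80 = $147.07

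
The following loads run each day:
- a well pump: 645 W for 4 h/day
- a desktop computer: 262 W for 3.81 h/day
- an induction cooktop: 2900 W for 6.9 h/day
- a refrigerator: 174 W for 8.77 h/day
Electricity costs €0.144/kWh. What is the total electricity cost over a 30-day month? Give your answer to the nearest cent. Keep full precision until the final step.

well pump: 645 W × 4 h × 30 d = 77,400 Wh = 77.4 kWh
desktop computer: 262 W × 3.81 h × 30 d = 29,947 Wh = 29.95 kWh
induction cooktop: 2900 W × 6.9 h × 30 d = 600,300 Wh = 600.3 kWh
refrigerator: 174 W × 8.77 h × 30 d = 45,779 Wh = 45.78 kWh
Total energy = 77.4 + 29.95 + 600.3 + 45.78 = 753.4 kWh
Cost = 753.4 kWh × €0.144 = €108.49

€108.49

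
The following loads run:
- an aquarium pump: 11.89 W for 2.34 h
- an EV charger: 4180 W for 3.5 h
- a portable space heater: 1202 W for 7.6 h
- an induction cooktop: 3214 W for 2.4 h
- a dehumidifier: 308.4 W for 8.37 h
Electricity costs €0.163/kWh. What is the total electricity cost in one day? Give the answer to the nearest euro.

aquarium pump: 11.89 W × 2.34 h = 28 Wh = 0.02782 kWh
EV charger: 4180 W × 3.5 h = 14,630 Wh = 14.63 kWh
portable space heater: 1202 W × 7.6 h = 9,135 Wh = 9.135 kWh
induction cooktop: 3214 W × 2.4 h = 7,714 Wh = 7.714 kWh
dehumidifier: 308.4 W × 8.37 h = 2,581 Wh = 2.581 kWh
Total energy = 0.02782 + 14.63 + 9.135 + 7.714 + 2.581 = 34.09 kWh
Cost = 34.09 kWh × €0.163 = €5.56 ≈ €6

€6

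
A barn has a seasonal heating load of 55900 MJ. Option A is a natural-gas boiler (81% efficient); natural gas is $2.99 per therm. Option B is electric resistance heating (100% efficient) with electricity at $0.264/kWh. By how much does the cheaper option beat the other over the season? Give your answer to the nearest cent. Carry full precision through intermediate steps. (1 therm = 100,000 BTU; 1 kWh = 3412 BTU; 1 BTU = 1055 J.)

$2143.83

Heat load = 55900 MJ = 55,900,000,000 J / 1055 = 52,985,782 BTU
Gas: input = 52,985,782 / 0.81 = 65,414,546 BTU = 654.1 therm → 654.1 × $2.99 = $1,955.89
Electric: 52,985,782 BTU / 3412 = 15,530 kWh → × $0.264 = $4,099.72
Difference = |$1,955.89 − $4,099.72| = $2,143.83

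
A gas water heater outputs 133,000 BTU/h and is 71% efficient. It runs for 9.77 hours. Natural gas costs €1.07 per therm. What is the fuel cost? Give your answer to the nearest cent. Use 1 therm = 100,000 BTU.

€19.58

Heat delivered = 133,000 BTU/h × 9.77 h = 1,299,410 BTU
Gas input = 1,299,410 / 0.71 = 1,830,155 BTU
= 1,830,155 / 100,000 = 18.3 therm
Cost = 18.3 × €1.07/therm = €19.58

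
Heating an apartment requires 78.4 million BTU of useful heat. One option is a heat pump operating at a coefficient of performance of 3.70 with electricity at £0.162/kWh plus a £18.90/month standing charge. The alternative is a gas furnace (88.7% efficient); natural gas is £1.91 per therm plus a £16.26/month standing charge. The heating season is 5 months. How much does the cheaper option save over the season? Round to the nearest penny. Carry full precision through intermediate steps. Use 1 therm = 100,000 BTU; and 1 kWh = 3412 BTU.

Heat load = 78.4 × 10⁶ BTU = 78,400,000 BTU
Gas: input = 78,400,000 / 0.887 = 88,387,824 BTU = 883.9 therm → 883.9 × £1.91 = £1,688.21; + 5 × £16.26 standing = £1,769.51
Heat pump: 78,400,000 BTU / 3412 = 22,980 kWh heat; / 3.70 = 6,210 kWh in → × £0.162 = £1,006.05; + 5 × £18.90 standing = £1,100.55
Difference = |£1,769.51 − £1,100.55| = £668.96

£668.96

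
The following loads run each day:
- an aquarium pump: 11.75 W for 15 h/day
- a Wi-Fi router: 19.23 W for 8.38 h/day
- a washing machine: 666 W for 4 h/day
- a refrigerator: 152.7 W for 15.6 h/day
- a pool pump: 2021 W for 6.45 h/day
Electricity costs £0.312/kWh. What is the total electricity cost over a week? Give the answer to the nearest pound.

£40

aquarium pump: 11.75 W × 15 h × 7 d = 1,234 Wh = 1.234 kWh
Wi-Fi router: 19.23 W × 8.38 h × 7 d = 1,128 Wh = 1.128 kWh
washing machine: 666 W × 4 h × 7 d = 18,648 Wh = 18.65 kWh
refrigerator: 152.7 W × 15.6 h × 7 d = 16,675 Wh = 16.67 kWh
pool pump: 2021 W × 6.45 h × 7 d = 91,248 Wh = 91.25 kWh
Total energy = 1.234 + 1.128 + 18.65 + 16.67 + 91.25 = 128.9 kWh
Cost = 128.9 kWh × £0.312 = £40.23 ≈ £40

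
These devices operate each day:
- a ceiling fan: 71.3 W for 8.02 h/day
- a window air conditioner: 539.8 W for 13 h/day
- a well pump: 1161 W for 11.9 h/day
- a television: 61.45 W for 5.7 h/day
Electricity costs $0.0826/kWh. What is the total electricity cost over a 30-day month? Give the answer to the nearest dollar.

$54

ceiling fan: 71.3 W × 8.02 h × 30 d = 17,155 Wh = 17.15 kWh
window air conditioner: 539.8 W × 13 h × 30 d = 210,522 Wh = 210.5 kWh
well pump: 1161 W × 11.9 h × 30 d = 414,477 Wh = 414.5 kWh
television: 61.45 W × 5.7 h × 30 d = 10,508 Wh = 10.51 kWh
Total energy = 17.15 + 210.5 + 414.5 + 10.51 = 652.7 kWh
Cost = 652.7 kWh × $0.0826 = $53.91 ≈ $54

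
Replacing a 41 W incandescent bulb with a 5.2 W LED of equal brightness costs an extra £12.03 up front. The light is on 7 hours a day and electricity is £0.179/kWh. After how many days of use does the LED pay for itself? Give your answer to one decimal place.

Power saved = 41 − 5.2 = 35.8 W
Daily energy saved = 35.8 W × 7 h = 250.6 Wh = 0.2506 kWh
Daily savings = 0.2506 × £0.179 = £0.0449
Payback = £12.03 / £0.0449 per day = 268.2 days

268.2 days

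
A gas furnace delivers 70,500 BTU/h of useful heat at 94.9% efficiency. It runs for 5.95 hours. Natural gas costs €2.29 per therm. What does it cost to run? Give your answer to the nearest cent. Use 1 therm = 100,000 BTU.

Heat delivered = 70,500 BTU/h × 5.95 h = 419,475 BTU
Gas input = 419,475 / 0.949 = 442,018 BTU
= 442,018 / 100,000 = 4.42 therm
Cost = 4.42 × €2.29/therm = €10.12

€10.12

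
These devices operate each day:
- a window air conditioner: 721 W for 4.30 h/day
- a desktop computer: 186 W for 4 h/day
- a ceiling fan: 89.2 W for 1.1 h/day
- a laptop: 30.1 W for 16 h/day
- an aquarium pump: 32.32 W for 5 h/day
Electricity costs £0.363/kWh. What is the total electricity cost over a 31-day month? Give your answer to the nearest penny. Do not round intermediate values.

window air conditioner: 721 W × 4.30 h × 31 d = 96,109 Wh = 96.11 kWh
desktop computer: 186 W × 4 h × 31 d = 23,064 Wh = 23.06 kWh
ceiling fan: 89.2 W × 1.1 h × 31 d = 3,042 Wh = 3.042 kWh
laptop: 30.1 W × 16 h × 31 d = 14,930 Wh = 14.93 kWh
aquarium pump: 32.32 W × 5 h × 31 d = 5,010 Wh = 5.01 kWh
Total energy = 96.11 + 23.06 + 3.042 + 14.93 + 5.01 = 142.2 kWh
Cost = 142.2 kWh × £0.363 = £51.60

£51.60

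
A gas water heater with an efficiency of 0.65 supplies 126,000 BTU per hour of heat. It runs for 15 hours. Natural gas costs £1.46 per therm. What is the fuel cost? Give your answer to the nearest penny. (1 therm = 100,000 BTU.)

£42.45

Heat delivered = 126,000 BTU/h × 15 h = 1,890,000 BTU
Gas input = 1,890,000 / 0.65 = 2,907,692 BTU
= 2,907,692 / 100,000 = 29.08 therm
Cost = 29.08 × £1.46/therm = £42.45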